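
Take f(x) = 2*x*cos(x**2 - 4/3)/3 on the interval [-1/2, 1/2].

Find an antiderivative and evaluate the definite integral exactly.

Antiderivative: F(x) = sin(x**2 - 4/3)/3; value = 0

The substitution u = x**2 - 4/3 works: f is exactly (dF/du)*(du/dx) for that inner function.
F(x) = sin(x**2 - 4/3)/3 is an antiderivative of f.
Check: d/dx[sin(x**2 - 4/3)/3] = 2*x*cos(x**2 - 4/3)/3 = f(x).
F(1/2) = -sin(13/12)/3; F(-1/2) = -sin(13/12)/3.
Integral = F(1/2) - F(-1/2) = 0.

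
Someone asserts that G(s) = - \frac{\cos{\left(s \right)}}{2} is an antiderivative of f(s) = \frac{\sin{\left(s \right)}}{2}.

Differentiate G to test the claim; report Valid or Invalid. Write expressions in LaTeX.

d/ds[G] = \frac{\sin{\left(s \right)}}{2}
This equals f(s) exactly, so the claim holds.

Valid - the claim checks out under differentiation.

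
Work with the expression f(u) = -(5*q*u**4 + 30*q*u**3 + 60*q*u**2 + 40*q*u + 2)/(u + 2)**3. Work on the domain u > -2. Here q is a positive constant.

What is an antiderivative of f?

An antiderivative F(u) passes only if d/du[F] lands on f(u) exactly.
Check: d/du[-5*q*u**2/2 + (u + 2)**(-2)] = (-5*q*u**4 - 30*q*u**3 - 60*q*u**2 - 40*q*u - 2)/(u**3 + 6*u**2 + 12*u + 8), which equals f(u).

An antiderivative is F(u) = -5*q*u**2/2 + (u + 2)**(-2).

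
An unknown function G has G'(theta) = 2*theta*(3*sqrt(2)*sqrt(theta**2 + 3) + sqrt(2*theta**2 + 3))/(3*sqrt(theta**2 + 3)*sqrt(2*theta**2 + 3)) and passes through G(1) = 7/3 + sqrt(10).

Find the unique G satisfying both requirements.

G(theta) = (2*sqrt(theta**2 + 3) + 3*sqrt(2)*sqrt(2*theta**2 + 3) + 3)/3

Since d/dtheta undoes antidifferentiation here, G(theta) must give back the stated G'(theta).
A general antiderivative is 2*sqrt(theta**2 + 3/2) + 2*sqrt(theta**2 + 3)/3 + C.
The condition gives C = 7/3 + sqrt(10) - (4/3 + sqrt(10)) = 1.
So G(theta) = (2*sqrt(theta**2 + 3) + 3*sqrt(2)*sqrt(2*theta**2 + 3) + 3)/3.
Check: d/dtheta[(2*sqrt(theta**2 + 3) + 3*sqrt(2)*sqrt(2*theta**2 + 3) + 3)/3] = (6*sqrt(2)*theta*sqrt(theta**2 + 3) + 2*theta*sqrt(2*theta**2 + 3))/(3*sqrt(theta**2 + 3)*sqrt(2*theta**2 + 3)), which equals G'(theta).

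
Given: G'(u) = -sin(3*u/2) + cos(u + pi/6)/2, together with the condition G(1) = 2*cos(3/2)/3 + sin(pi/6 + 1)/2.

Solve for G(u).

G(u) = sin(u + pi/6)/2 + 2*cos(3*u/2)/3

The integrand splits into summands that can be handled one at a time.
A general antiderivative is sin(u + pi/6)/2 + 2*cos(3*u/2)/3 + C.
The condition gives C = 2*cos(3/2)/3 + sin(pi/6 + 1)/2 - (2*cos(3/2)/3 + sin(pi/6 + 1)/2) = 0.
So G(u) = sin(u + pi/6)/2 + 2*cos(3*u/2)/3.
Check: d/du[sin(u + pi/6)/2 + 2*cos(3*u/2)/3] = -sin(3*u/2) + cos(u + pi/6)/2 = G'(u).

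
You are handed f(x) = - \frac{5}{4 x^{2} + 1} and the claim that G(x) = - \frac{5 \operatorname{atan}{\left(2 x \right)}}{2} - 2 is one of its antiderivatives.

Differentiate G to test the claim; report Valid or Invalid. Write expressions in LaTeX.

d/dx[G] = - \frac{5}{4 x^{2} + 1}
This equals f(x) exactly, so the claim holds.

Valid. The derivative of G reproduces f.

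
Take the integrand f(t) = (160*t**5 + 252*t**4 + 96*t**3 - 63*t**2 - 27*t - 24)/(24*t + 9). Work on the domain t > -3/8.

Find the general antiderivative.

A first test for any F(t): its t-derivative must equal f(t) identically.
Check: d/dt[4*t**5/3 + 2*t**4 + t**3/3 - 3*t**2/2 - log(4*t + 3/2)] = (160*t**5 + 252*t**4 + 96*t**3 - 63*t**2 - 27*t - 24)/(24*t + 9) = f(t).

F(t) = 4*t**5/3 + 2*t**4 + t**3/3 - 3*t**2/2 - log(4*t + 3/2) + C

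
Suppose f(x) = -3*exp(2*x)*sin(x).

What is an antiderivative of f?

An antiderivative is F(x) = -6*exp(2*x)*sin(x)/5 + 3*exp(2*x)*cos(x)/5.

Recover f(x) by differentiating a candidate F(x); any mismatch rules it out.
Check: d/dx[-6*exp(2*x)*sin(x)/5 + 3*exp(2*x)*cos(x)/5] = -3*exp(2*x)*sin(x) = f(x).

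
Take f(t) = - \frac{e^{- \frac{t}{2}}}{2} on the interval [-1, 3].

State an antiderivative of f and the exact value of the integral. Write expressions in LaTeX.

Antiderivative: F(t) = e^{- \frac{t}{2}}; value = - e^{\frac{1}{2}} + e^{- \frac{3}{2}}

Whatever form F(t) takes, F'(t) = f(t) is non-negotiable.
F(t) = e^{- \frac{t}{2}} is an antiderivative of f.
Check: d/dt[e^{- \frac{t}{2}}] = - \frac{e^{- \frac{t}{2}}}{2} = f(t).
F(3) = e^{- \frac{3}{2}}; F(-1) = e^{\frac{1}{2}}.
Integral = F(3) - F(-1) = - e^{\frac{1}{2}} + e^{- \frac{3}{2}}.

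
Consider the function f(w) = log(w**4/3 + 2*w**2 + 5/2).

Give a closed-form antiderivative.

An antiderivative is F(w) = sqrt(2)*(sqrt(2)*w*log(w**4/3 + 2*w**2 + 5/2) - 4*sqrt(2)*w + 2*sqrt(6 - sqrt(6))*atan(sqrt(2)*w/sqrt(6 - sqrt(6))) + 2*sqrt(sqrt(6) + 6)*atan(sqrt(2)*w/sqrt(sqrt(6) + 6)))/2.

Whatever form F(w) takes, F'(w) = f(w) is non-negotiable.
Check: d/dw[sqrt(2)*(sqrt(2)*w*log(w**4/3 + 2*w**2 + 5/2) - 4*sqrt(2)*w + 2*sqrt(6 - sqrt(6))*atan(sqrt(2)*w/sqrt(6 - sqrt(6))) + 2*sqrt(sqrt(6) + 6)*atan(sqrt(2)*w/sqrt(sqrt(6) + 6)))/2] = log(w**4/3 + 2*w**2 + 5/2) = f(w).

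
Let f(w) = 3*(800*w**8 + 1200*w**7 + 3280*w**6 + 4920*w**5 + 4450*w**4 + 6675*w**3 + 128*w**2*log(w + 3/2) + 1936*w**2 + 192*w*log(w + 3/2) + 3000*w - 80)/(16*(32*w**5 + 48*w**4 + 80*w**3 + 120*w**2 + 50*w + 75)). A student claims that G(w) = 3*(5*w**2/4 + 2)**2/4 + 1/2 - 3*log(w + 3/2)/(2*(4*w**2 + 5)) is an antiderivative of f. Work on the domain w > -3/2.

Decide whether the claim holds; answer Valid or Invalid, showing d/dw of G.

Valid. The derivative of G reproduces f.

d/dw[G] = (2400*w**8 + 3600*w**7 + 9840*w**6 + 14760*w**5 + 13350*w**4 + 20025*w**3 + 384*w**2*log(w + 3/2) + 5808*w**2 + 576*w*log(w + 3/2) + 9000*w - 240)/(512*w**5 + 768*w**4 + 1280*w**3 + 1920*w**2 + 800*w + 1200)
This equals f(w) exactly, so the claim holds.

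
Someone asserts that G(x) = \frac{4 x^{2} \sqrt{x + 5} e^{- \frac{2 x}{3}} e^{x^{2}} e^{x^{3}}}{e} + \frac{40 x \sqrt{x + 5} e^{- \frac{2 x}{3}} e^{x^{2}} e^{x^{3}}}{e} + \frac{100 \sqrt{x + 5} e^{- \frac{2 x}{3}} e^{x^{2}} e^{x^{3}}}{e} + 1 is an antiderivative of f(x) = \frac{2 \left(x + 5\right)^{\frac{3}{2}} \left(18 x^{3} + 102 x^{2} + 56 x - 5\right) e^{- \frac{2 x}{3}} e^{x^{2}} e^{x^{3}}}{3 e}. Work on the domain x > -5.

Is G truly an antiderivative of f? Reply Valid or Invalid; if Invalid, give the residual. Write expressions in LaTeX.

d/dx[G] = \frac{\left(36 x^{5} e^{x^{2}} e^{x^{3}} + 564 x^{4} e^{x^{2}} e^{x^{3}} + 3052 x^{3} e^{x^{2}} e^{x^{3}} + 6210 x^{2} e^{x^{2}} e^{x^{3}} + 2700 x e^{x^{2}} e^{x^{3}} - 250 e^{x^{2}} e^{x^{3}}\right) e^{- \frac{2 x}{3}}}{3 e \sqrt{x + 5}}
This equals f(x) exactly, so the claim holds.

Valid. The derivative of G reproduces f.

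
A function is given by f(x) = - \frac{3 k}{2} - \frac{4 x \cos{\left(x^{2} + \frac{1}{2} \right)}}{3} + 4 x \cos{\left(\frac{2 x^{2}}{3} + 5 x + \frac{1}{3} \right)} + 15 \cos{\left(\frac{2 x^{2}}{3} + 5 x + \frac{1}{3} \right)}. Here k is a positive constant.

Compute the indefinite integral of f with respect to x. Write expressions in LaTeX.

The integrand splits into summands that can be handled one at a time.
Check: d/dx[- \frac{9 k x + 4 \sin{\left(x^{2} + \frac{1}{2} \right)} - 18 \sin{\left(\frac{2 x^{2}}{3} + 5 x + \frac{1}{3} \right)}}{6}] = - \frac{3 k}{2} - \frac{4 x \cos{\left(x^{2} + \frac{1}{2} \right)}}{3} + 4 x \cos{\left(\frac{2 x^{2}}{3} + 5 x + \frac{1}{3} \right)} + 15 \cos{\left(\frac{2 x^{2}}{3} + 5 x + \frac{1}{3} \right)} = f(x).

F(x) = - \frac{9 k x + 4 \sin{\left(x^{2} + \frac{1}{2} \right)} - 18 \sin{\left(\frac{2 x^{2}}{3} + 5 x + \frac{1}{3} \right)}}{6} + C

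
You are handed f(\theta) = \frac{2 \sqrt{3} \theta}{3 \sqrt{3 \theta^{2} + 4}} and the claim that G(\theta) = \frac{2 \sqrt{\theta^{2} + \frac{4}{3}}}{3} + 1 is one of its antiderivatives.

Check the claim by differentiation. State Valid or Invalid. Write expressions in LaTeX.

d/d\theta[G] = \frac{2 \sqrt{3} \theta}{3 \sqrt{3 \theta^{2} + 4}}
This equals f(\theta) exactly, so the claim holds.

Valid: G'(\theta) = f(\theta).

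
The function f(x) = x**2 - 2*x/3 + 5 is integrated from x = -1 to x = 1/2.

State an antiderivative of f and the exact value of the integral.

The integrand splits into summands that can be handled one at a time.
F(x) = x**3/3 - x**2/3 + 5*x is an antiderivative of f.
Check: d/dx[x**3/3 - x**2/3 + 5*x] = x**2 - 2*x/3 + 5 = f(x).
F(1/2) = 59/24; F(-1) = -17/3.
Integral = F(1/2) - F(-1) = 65/8.

Antiderivative: F(x) = x**3/3 - x**2/3 + 5*x; value = 65/8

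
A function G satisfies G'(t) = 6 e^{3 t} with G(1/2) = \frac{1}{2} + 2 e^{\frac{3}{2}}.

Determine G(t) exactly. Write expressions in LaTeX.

G(t) = \frac{4 e^{3 t} + 1}{2}

Check a candidate G(t) by differentiating: d/dt[G] must match the given G'(t).
A general antiderivative is 2 e^{3 t} + C.
The condition gives C = \frac{1}{2} + 2 e^{\frac{3}{2}} - (2 e^{\frac{3}{2}}) = \frac{1}{2}.
So G(t) = \frac{4 e^{3 t} + 1}{2}.
Check: d/dt[\frac{4 e^{3 t} + 1}{2}] = 6 e^{3 t} = G'(t).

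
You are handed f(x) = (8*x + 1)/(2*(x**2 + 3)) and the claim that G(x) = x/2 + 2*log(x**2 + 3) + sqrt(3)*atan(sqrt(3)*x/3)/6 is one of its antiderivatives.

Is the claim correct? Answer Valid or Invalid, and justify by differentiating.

Invalid: d/dx[G] - f = 1/2, which is not 0.

d/dx[G] = (x**2 + 8*x + 4)/(2*x**2 + 6)
d/dx[G] - f(x) = 1/2 != 0.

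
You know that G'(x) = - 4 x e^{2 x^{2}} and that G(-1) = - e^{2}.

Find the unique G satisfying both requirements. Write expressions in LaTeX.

G(x) = - e^{2 x^{2}}

The substitution u = 2 x^{2} works: G'(x) is exactly (dG/du)*(du/dx) for that inner function.
A general antiderivative is - e^{2 x^{2}} + C.
The condition gives C = - e^{2} - (- e^{2}) = 0.
So G(x) = - e^{2 x^{2}}.
Check: d/dx[- e^{2 x^{2}}] = - 4 x e^{2 x^{2}} = G'(x).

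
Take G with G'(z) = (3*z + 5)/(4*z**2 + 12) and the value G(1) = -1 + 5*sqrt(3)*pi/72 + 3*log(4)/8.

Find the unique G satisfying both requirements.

G(z) = (9*log(z**2 + 3) + 10*sqrt(3)*atan(sqrt(3)*z/3) - 24)/24

Whatever form G(z) takes, its d/dz must return the stated G'(z).
A general antiderivative is 3*log(z**2 + 3)/8 + 5*sqrt(3)*atan(sqrt(3)*z/3)/12 + C.
The condition gives C = -1 + 5*sqrt(3)*pi/72 + 3*log(4)/8 - (5*sqrt(3)*pi/72 + 3*log(4)/8) = -1.
So G(z) = (9*log(z**2 + 3) + 10*sqrt(3)*atan(sqrt(3)*z/3) - 24)/24.
Check: d/dz[(9*log(z**2 + 3) + 10*sqrt(3)*atan(sqrt(3)*z/3) - 24)/24] = (3*z + 5)/(4*z**2 + 12) = G'(z).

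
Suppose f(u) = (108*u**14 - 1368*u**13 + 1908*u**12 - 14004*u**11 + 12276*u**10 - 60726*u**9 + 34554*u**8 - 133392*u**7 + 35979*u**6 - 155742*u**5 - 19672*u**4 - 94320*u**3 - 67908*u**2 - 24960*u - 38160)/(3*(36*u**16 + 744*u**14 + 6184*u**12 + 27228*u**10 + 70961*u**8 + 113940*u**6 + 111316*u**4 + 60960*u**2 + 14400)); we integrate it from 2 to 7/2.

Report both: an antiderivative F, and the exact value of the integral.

Antiderivative: F(u) = (2 - 3*u/2)/(3*u**2/2 + 2) + (-u/3 - 5/4)/(u**4 + 3*u**2 + 5/2) + 5/(2*(u**2/2 + 3)); value = -3701691989/17588530648

Check any antiderivative F(u) by computing F'(u) and comparing it with f(u).
F(u) = (2 - 3*u/2)/(3*u**2/2 + 2) + (-u/3 - 5/4)/(u**4 + 3*u**2 + 5/2) + 5/(2*(u**2/2 + 3)) is an antiderivative of f.
Check: d/du[(2 - 3*u/2)/(3*u**2/2 + 2) + (-u/3 - 5/4)/(u**4 + 3*u**2 + 5/2) + 5/(2*(u**2/2 + 3))] = (108*u**14 - 1368*u**13 + 1908*u**12 - 14004*u**11 + 12276*u**10 - 60726*u**9 + 34554*u**8 - 133392*u**7 + 35979*u**6 - 155742*u**5 - 19672*u**4 - 94320*u**3 - 67908*u**2 - 24960*u - 38160)/(108*u**16 + 2232*u**14 + 18552*u**12 + 81684*u**10 + 212883*u**8 + 341820*u**6 + 333948*u**4 + 182880*u**2 + 43200), which equals f(u).
F(7/2) = 10996210/108126213; F(2) = 457/1464.
Integral = F(7/2) - F(2) = -3701691989/17588530648.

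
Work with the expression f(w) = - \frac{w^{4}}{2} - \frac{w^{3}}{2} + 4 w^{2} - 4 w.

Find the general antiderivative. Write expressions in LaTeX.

F(w) = - \frac{w^{5}}{10} - \frac{w^{4}}{8} + \frac{4 w^{3}}{3} - 2 w^{2} + C

Integrate term by term and add the pieces.
Check: d/dw[- \frac{w^{5}}{10} - \frac{w^{4}}{8} + \frac{4 w^{3}}{3} - 2 w^{2}] = - \frac{w^{4}}{2} - \frac{w^{3}}{2} + 4 w^{2} - 4 w = f(w).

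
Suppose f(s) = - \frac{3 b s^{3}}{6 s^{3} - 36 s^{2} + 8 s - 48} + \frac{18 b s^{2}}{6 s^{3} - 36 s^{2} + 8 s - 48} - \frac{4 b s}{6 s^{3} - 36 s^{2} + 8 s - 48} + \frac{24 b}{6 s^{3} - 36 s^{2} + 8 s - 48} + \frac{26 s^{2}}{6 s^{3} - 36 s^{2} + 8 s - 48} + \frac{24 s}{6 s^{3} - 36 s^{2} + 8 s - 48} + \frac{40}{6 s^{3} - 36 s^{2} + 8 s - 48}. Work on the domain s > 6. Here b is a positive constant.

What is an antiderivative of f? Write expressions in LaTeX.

An antiderivative is F(s) = - \frac{b s}{2} + 5 \log{\left(s - 6 \right)} - \frac{\log{\left(\frac{3 s^{2}}{2} + 2 \right)}}{3}.

The integrand splits into summands that can be handled one at a time.
Check: d/ds[- \frac{b s}{2} + 5 \log{\left(s - 6 \right)} - \frac{\log{\left(\frac{3 s^{2}}{2} + 2 \right)}}{3}] = \frac{- 3 b s^{3} + 18 b s^{2} - 4 b s + 24 b + 26 s^{2} + 24 s + 40}{6 s^{3} - 36 s^{2} + 8 s - 48}, which equals f(s).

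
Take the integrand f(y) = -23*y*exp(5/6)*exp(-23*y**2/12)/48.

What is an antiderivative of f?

An antiderivative is F(y) = exp(4/3 - 5*y**2/4)*exp(-2*y**2/3 - 1/2)/8.

Recognize the product-rule pattern: f = u'v + uv' with u = exp(-2*y**2/3 - 1/2)/8, v = exp(4/3 - 5*y**2/4), so integration by parts undoes it.
Check: d/dy[exp(4/3 - 5*y**2/4)*exp(-2*y**2/3 - 1/2)/8] = -23*y*exp(5/6)*exp(-23*y**2/12)/48 = f(y).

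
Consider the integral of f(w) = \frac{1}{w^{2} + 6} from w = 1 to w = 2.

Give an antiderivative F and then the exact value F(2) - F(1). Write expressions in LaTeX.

Since d/dw undoes antidifferentiation here, F'(w) = f(w) is required of F(w).
F(w) = \frac{\sqrt{6} \operatorname{atan}{\left(\frac{\sqrt{6} w}{6} \right)}}{6} is an antiderivative of f.
Check: d/dw[\frac{\sqrt{6} \operatorname{atan}{\left(\frac{\sqrt{6} w}{6} \right)}}{6}] = \frac{1}{w^{2} + 6} = f(w).
F(2) = \frac{\sqrt{6} \operatorname{atan}{\left(\frac{\sqrt{6}}{3} \right)}}{6}; F(1) = \frac{\sqrt{6} \operatorname{atan}{\left(\frac{\sqrt{6}}{6} \right)}}{6}.
Integral = F(2) - F(1) = - \frac{\sqrt{6} \operatorname{atan}{\left(\frac{\sqrt{6}}{6} \right)}}{6} + \frac{\sqrt{6} \operatorname{atan}{\left(\frac{\sqrt{6}}{3} \right)}}{6}.

Antiderivative: F(w) = \frac{\sqrt{6} \operatorname{atan}{\left(\frac{\sqrt{6} w}{6} \right)}}{6}; value = - \frac{\sqrt{6} \operatorname{atan}{\left(\frac{\sqrt{6}}{6} \right)}}{6} + \frac{\sqrt{6} \operatorname{atan}{\left(\frac{\sqrt{6}}{3} \right)}}{6}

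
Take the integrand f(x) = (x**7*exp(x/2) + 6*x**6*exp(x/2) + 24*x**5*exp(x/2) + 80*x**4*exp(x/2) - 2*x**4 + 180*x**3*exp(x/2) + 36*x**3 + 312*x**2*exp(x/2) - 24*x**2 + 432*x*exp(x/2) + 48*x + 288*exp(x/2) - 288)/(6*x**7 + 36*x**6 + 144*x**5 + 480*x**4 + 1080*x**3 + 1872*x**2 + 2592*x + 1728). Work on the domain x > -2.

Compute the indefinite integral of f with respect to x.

A candidate is checked by its d/dx: the result must match f(x).
Check: d/dx[(2*x**4*exp(x/2) + 8*x**3*exp(x/2) + 20*x**2*exp(x/2) + x**2 + 48*x*exp(x/2) - 12*x + 48*exp(x/2) + 12)/(6*x**4 + 24*x**3 + 60*x**2 + 144*x + 144)] = (x**7*exp(x/2) + 6*x**6*exp(x/2) + 24*x**5*exp(x/2) + 80*x**4*exp(x/2) - 2*x**4 + 180*x**3*exp(x/2) + 36*x**3 + 312*x**2*exp(x/2) - 24*x**2 + 432*x*exp(x/2) + 48*x + 288*exp(x/2) - 288)/(6*x**7 + 36*x**6 + 144*x**5 + 480*x**4 + 1080*x**3 + 1872*x**2 + 2592*x + 1728) = f(x).

F(x) = (2*x**4*exp(x/2) + 8*x**3*exp(x/2) + 20*x**2*exp(x/2) + x**2 + 48*x*exp(x/2) - 12*x + 48*exp(x/2) + 12)/(6*x**4 + 24*x**3 + 60*x**2 + 144*x + 144) + C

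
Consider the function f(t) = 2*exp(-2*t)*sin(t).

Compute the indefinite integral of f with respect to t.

Any candidate F(t) must reproduce f(t) exactly when differentiated.
Check: d/dt[-2*(2*sin(t) + cos(t))*exp(-2*t)/5] = 2*exp(-2*t)*sin(t) = f(t).

F(t) = -2*(2*sin(t) + cos(t))*exp(-2*t)/5 + C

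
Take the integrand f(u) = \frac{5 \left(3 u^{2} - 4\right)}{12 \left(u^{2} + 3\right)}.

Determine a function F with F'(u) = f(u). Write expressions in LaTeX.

An antiderivative is F(u) = \frac{5 u}{4} - \frac{65 \sqrt{3} \operatorname{atan}{\left(\frac{\sqrt{3} u}{3} \right)}}{36}.

Recover f(u) by differentiating a candidate F(u); any mismatch rules it out.
Check: d/du[\frac{5 u}{4} - \frac{65 \sqrt{3} \operatorname{atan}{\left(\frac{\sqrt{3} u}{3} \right)}}{36}] = \frac{15 u^{2} - 20}{12 u^{2} + 36}, which equals f(u).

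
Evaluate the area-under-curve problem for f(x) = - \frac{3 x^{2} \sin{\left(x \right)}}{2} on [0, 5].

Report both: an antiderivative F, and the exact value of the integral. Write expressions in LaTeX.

Antiderivative: F(x) = \frac{3 x^{2} \cos{\left(x \right)}}{2} - 3 x \sin{\left(x \right)} - 3 \cos{\left(x \right)}; value = 3 + \frac{69 \cos{\left(5 \right)}}{2} - 15 \sin{\left(5 \right)}

Any candidate F(x) must reproduce f(x) exactly when differentiated.
F(x) = \frac{3 x^{2} \cos{\left(x \right)}}{2} - 3 x \sin{\left(x \right)} - 3 \cos{\left(x \right)} is an antiderivative of f.
Check: d/dx[\frac{3 x^{2} \cos{\left(x \right)}}{2} - 3 x \sin{\left(x \right)} - 3 \cos{\left(x \right)}] = - \frac{3 x^{2} \sin{\left(x \right)}}{2} = f(x).
F(5) = \frac{69 \cos{\left(5 \right)}}{2} - 15 \sin{\left(5 \right)}; F(0) = -3.
Integral = F(5) - F(0) = 3 + \frac{69 \cos{\left(5 \right)}}{2} - 15 \sin{\left(5 \right)}.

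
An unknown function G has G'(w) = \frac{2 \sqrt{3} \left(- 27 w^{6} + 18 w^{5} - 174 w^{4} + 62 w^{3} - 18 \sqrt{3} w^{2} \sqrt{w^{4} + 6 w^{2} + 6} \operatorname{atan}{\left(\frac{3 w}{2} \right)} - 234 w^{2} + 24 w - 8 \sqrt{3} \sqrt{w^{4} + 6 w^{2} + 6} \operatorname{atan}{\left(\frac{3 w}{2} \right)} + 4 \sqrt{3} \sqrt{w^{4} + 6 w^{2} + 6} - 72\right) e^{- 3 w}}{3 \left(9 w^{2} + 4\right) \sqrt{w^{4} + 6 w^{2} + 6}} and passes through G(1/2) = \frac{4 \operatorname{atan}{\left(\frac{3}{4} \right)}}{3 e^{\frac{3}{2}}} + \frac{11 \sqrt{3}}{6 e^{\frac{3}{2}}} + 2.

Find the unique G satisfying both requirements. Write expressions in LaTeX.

G'(w) has the shape u'v + uv' for u = 2 \sqrt{\frac{w^{4}}{3} + 2 w^{2} + 2} + \frac{4 \operatorname{atan}{\left(\frac{3 w}{2} \right)}}{3} and v = e^{- 3 w} — it is the derivative of the product u*v.
A general antiderivative is - 2 \left(- \sqrt{\frac{w^{4}}{3} + 2 w^{2} + 2} - \frac{2 \operatorname{atan}{\left(\frac{3 w}{2} \right)}}{3}\right) e^{- 3 w} + C.
The condition gives C = \frac{4 \operatorname{atan}{\left(\frac{3}{4} \right)}}{3 e^{\frac{3}{2}}} + \frac{11 \sqrt{3}}{6 e^{\frac{3}{2}}} + 2 - (\frac{4 \operatorname{atan}{\left(\frac{3}{4} \right)}}{3 e^{\frac{3}{2}}} + \frac{11 \sqrt{3}}{6 e^{\frac{3}{2}}}) = 2.
So G(w) = \frac{2 \left(\sqrt{3} \sqrt{w^{4} + 6 w^{2} + 6} + 3 e^{3 w} + 2 \operatorname{atan}{\left(\frac{3 w}{2} \right)}\right) e^{- 3 w}}{3}.
Check: d/dw[\frac{2 \left(\sqrt{3} \sqrt{w^{4} + 6 w^{2} + 6} + 3 e^{3 w} + 2 \operatorname{atan}{\left(\frac{3 w}{2} \right)}\right) e^{- 3 w}}{3}] = \frac{- 54 \sqrt{3} w^{6} + 36 \sqrt{3} w^{5} - 348 \sqrt{3} w^{4} + 124 \sqrt{3} w^{3} - 108 w^{2} \sqrt{w^{4} + 6 w^{2} + 6} \operatorname{atan}{\left(\frac{3 w}{2} \right)} - 468 \sqrt{3} w^{2} + 48 \sqrt{3} w - 48 \sqrt{w^{4} + 6 w^{2} + 6} \operatorname{atan}{\left(\frac{3 w}{2} \right)} + 24 \sqrt{w^{4} + 6 w^{2} + 6} - 144 \sqrt{3}}{27 w^{2} \sqrt{w^{4} + 6 w^{2} + 6} e^{3 w} + 12 \sqrt{w^{4} + 6 w^{2} + 6} e^{3 w}}, which equals G'(w).

G(w) = \frac{2 \left(\sqrt{3} \sqrt{w^{4} + 6 w^{2} + 6} + 3 e^{3 w} + 2 \operatorname{atan}{\left(\frac{3 w}{2} \right)}\right) e^{- 3 w}}{3}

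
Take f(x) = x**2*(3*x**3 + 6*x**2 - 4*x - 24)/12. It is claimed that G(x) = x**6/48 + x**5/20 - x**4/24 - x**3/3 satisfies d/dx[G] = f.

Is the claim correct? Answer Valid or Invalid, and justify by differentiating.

Invalid: d/dx[G] - f = -x**5/8 - x**4/4 + x**3/6 + x**2, which is not 0.

d/dx[G] = x**5/8 + x**4/4 - x**3/6 - x**2
d/dx[G] - f(x) = -x**5/8 - x**4/4 + x**3/6 + x**2 != 0.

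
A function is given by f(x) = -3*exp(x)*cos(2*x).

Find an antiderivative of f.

For F(x) to be correct the identity F'(x) - f(x) = 0 must hold.
Check: d/dx[-3*(2*sin(2*x) + cos(2*x))*exp(x)/5] = -3*exp(x)*cos(2*x) = f(x).

An antiderivative is F(x) = -3*(2*sin(2*x) + cos(2*x))*exp(x)/5.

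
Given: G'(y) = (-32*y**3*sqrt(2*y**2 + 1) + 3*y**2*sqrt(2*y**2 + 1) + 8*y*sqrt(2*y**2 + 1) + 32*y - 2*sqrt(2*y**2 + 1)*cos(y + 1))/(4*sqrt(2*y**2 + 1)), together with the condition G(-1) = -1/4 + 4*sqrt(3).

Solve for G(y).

G(y) = (-8*y**4 + y**3 + 4*y**2 + 16*sqrt(2*y**2 + 1) - 2*sin(y + 1) + 4)/4

Since d/dy undoes antidifferentiation here, G(y) must give back the stated G'(y).
A general antiderivative is -2*y**4 + y**3/4 + y**2 + 4*sqrt(2*y**2 + 1) - sin(y + 1)/2 + C.
The condition gives C = -1/4 + 4*sqrt(3) - (-5/4 + 4*sqrt(3)) = 1.
So G(y) = (-8*y**4 + y**3 + 4*y**2 + 16*sqrt(2*y**2 + 1) - 2*sin(y + 1) + 4)/4.
Check: d/dy[(-8*y**4 + y**3 + 4*y**2 + 16*sqrt(2*y**2 + 1) - 2*sin(y + 1) + 4)/4] = (-32*y**3*sqrt(2*y**2 + 1) + 3*y**2*sqrt(2*y**2 + 1) + 8*y*sqrt(2*y**2 + 1) + 32*y - 2*sqrt(2*y**2 + 1)*cos(y + 1))/(4*sqrt(2*y**2 + 1)) = G'(y).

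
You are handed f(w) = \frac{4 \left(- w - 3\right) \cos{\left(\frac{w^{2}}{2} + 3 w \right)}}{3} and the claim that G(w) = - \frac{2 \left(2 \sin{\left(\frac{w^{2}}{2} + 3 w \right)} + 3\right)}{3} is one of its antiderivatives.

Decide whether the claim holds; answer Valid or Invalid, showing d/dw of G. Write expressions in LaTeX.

d/dw[G] = - \frac{4 w \cos{\left(\frac{w^{2}}{2} + 3 w \right)}}{3} - 4 \cos{\left(\frac{w^{2}}{2} + 3 w \right)}
This equals f(w) exactly, so the claim holds.

Valid. The derivative of G reproduces f.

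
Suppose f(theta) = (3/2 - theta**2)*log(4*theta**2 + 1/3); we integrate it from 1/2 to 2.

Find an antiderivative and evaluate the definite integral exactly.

For F(theta) to be correct the identity F'(theta) - f(theta) = 0 must hold.
F(theta) = 2*theta**3/9 - 55*theta/18 + (-theta**3/3 + 3*theta/2)*log(4*theta**2 + 1/3) + 55*sqrt(3)*atan(2*sqrt(3)*theta)/108 is an antiderivative of f.
Check: d/dtheta[2*theta**3/9 - 55*theta/18 + (-theta**3/3 + 3*theta/2)*log(4*theta**2 + 1/3) + 55*sqrt(3)*atan(2*sqrt(3)*theta)/108] = -theta**2*log(4*theta**2 + 1/3) + 3*log(4*theta**2 + 1/3)/2, which equals f(theta).
F(2) = -13/3 + log(49/3)/3 + 55*sqrt(3)*atan(4*sqrt(3))/108; F(1/2) = -3/2 + 17*log(4/3)/24 + 55*sqrt(3)*pi/324.
Integral = F(2) - F(1/2) = -17/6 - 55*sqrt(3)*pi/324 - 17*log(4/3)/24 + log(49/3)/3 + 55*sqrt(3)*atan(4*sqrt(3))/108.

Antiderivative: F(theta) = 2*theta**3/9 - 55*theta/18 + (-theta**3/3 + 3*theta/2)*log(4*theta**2 + 1/3) + 55*sqrt(3)*atan(2*sqrt(3)*theta)/108; value = -17/6 - 55*sqrt(3)*pi/324 - 17*log(4/3)/24 + log(49/3)/3 + 55*sqrt(3)*atan(4*sqrt(3))/108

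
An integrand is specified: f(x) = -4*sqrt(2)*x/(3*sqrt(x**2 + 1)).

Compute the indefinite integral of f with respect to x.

f matches the chain-rule pattern g'(h)*h' with inner function h(x) = 2*x**2 + 2; substituting u = h(x) collapses the integral.
Check: d/dx[-4*sqrt(2*x**2 + 2)/3] = -4*sqrt(2)*x/(3*sqrt(x**2 + 1)) = f(x).

F(x) = -4*sqrt(2*x**2 + 2)/3 + C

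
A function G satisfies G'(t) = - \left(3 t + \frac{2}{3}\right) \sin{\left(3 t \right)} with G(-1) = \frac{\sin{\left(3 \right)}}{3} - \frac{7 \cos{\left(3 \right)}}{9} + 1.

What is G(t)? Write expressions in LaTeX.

The proposed G(t) is checked by its d/dt: the result must match the given G'(t).
A general antiderivative is t \cos{\left(3 t \right)} - \frac{\sin{\left(3 t \right)}}{3} + \frac{2 \cos{\left(3 t \right)}}{9} + C.
The condition gives C = \frac{\sin{\left(3 \right)}}{3} - \frac{7 \cos{\left(3 \right)}}{9} + 1 - (\frac{\sin{\left(3 \right)}}{3} - \frac{7 \cos{\left(3 \right)}}{9}) = 1.
So G(t) = \frac{9 t \cos{\left(3 t \right)} - 3 \sin{\left(3 t \right)} + 2 \cos{\left(3 t \right)} + 9}{9}.
Check: d/dt[\frac{9 t \cos{\left(3 t \right)} - 3 \sin{\left(3 t \right)} + 2 \cos{\left(3 t \right)} + 9}{9}] = - 3 t \sin{\left(3 t \right)} - \frac{2 \sin{\left(3 t \right)}}{3}, which equals G'(t).

G(t) = \frac{9 t \cos{\left(3 t \right)} - 3 \sin{\left(3 t \right)} + 2 \cos{\left(3 t \right)} + 9}{9}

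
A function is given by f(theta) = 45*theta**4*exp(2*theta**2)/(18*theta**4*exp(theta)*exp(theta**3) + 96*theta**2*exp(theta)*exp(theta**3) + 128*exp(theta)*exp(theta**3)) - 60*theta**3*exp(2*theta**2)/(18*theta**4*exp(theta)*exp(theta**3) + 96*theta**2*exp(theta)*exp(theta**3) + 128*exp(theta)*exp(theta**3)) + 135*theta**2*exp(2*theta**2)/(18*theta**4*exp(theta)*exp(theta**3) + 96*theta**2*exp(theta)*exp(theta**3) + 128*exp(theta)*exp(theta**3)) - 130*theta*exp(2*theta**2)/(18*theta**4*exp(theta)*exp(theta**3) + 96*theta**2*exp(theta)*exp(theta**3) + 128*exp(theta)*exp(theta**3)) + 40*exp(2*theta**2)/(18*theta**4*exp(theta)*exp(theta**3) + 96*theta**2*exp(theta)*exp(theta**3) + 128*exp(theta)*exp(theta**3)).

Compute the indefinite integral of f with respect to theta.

f has the shape u'v + uv' for u = -5/(4*(3*theta**2/2 + 4)) and v = exp(-theta**3 + 2*theta**2 - theta) — it is the derivative of the product u*v.
Check: d/dtheta[-5*exp(-theta)*exp(2*theta**2)*exp(-theta**3)/(2*(3*theta**2 + 8))] = (45*theta**4*exp(2*theta**2) - 60*theta**3*exp(2*theta**2) + 135*theta**2*exp(2*theta**2) - 130*theta*exp(2*theta**2) + 40*exp(2*theta**2))/(18*theta**4*exp(theta)*exp(theta**3) + 96*theta**2*exp(theta)*exp(theta**3) + 128*exp(theta)*exp(theta**3)), which equals f(theta).

F(theta) = -5*exp(-theta)*exp(2*theta**2)*exp(-theta**3)/(2*(3*theta**2 + 8)) + C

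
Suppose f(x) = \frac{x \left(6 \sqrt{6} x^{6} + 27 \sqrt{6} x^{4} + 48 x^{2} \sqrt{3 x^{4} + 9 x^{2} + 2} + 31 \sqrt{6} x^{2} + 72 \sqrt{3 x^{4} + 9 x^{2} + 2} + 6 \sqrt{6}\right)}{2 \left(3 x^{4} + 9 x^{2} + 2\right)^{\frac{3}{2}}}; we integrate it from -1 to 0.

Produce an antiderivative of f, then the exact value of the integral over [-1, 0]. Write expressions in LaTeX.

Differentiate the proposed F(x) back; it has to land on f(x) exactly.
F(x) = \frac{\sqrt{6} \sqrt{3 x^{4} + 9 x^{2} + 2} + 12 \log{\left(x^{4} + 3 x^{2} + \frac{2}{3} \right)}}{6} is an antiderivative of f.
Check: d/dx[\frac{\sqrt{6} \sqrt{3 x^{4} + 9 x^{2} + 2} + 12 \log{\left(x^{4} + 3 x^{2} + \frac{2}{3} \right)}}{6}] = \frac{6 \sqrt{6} x^{7} + 27 \sqrt{6} x^{5} + 48 x^{3} \sqrt{3 x^{4} + 9 x^{2} + 2} + 31 \sqrt{6} x^{3} + 72 x \sqrt{3 x^{4} + 9 x^{2} + 2} + 6 \sqrt{6} x}{6 x^{4} \sqrt{3 x^{4} + 9 x^{2} + 2} + 18 x^{2} \sqrt{3 x^{4} + 9 x^{2} + 2} + 4 \sqrt{3 x^{4} + 9 x^{2} + 2}}, which equals f(x).
F(0) = 2 \log{\left(\frac{2}{3} \right)} + \frac{\sqrt{3}}{3}; F(-1) = \frac{\sqrt{21}}{3} + 2 \log{\left(\frac{14}{3} \right)}.
Integral = F(0) - F(-1) = - 2 \log{\left(\frac{14}{3} \right)} - \frac{\sqrt{21}}{3} + 2 \log{\left(\frac{2}{3} \right)} + \frac{\sqrt{3}}{3}.

Antiderivative: F(x) = \frac{\sqrt{6} \sqrt{3 x^{4} + 9 x^{2} + 2} + 12 \log{\left(x^{4} + 3 x^{2} + \frac{2}{3} \right)}}{6}; value = - 2 \log{\left(\frac{14}{3} \right)} - \frac{\sqrt{21}}{3} + 2 \log{\left(\frac{2}{3} \right)} + \frac{\sqrt{3}}{3}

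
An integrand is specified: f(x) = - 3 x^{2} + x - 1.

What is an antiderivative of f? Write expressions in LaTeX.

An antiderivative is F(x) = \frac{- 6 x^{3} + 3 x^{2} - 6 x - 10}{6}.

Integrate term by term and add the pieces.
Check: d/dx[\frac{- 6 x^{3} + 3 x^{2} - 6 x - 10}{6}] = - 3 x^{2} + x - 1 = f(x).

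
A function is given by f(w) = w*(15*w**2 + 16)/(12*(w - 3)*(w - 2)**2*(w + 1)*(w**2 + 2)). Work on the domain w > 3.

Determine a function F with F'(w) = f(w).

An antiderivative is F(w) = (12231*w*log(w - 3) - 12936*w*log(w - 2) + 341*w*log(w + 1) + 182*w*log(w**2 + 2) - 224*sqrt(2)*w*atan(sqrt(2)*w/2) - 24462*log(w - 3) + 25872*log(w - 2) - 682*log(w + 1) - 364*log(w**2 + 2) + 448*sqrt(2)*atan(sqrt(2)*w/2) + 10032)/(14256*w - 28512).

Factor the denominator (12*(w - 3)*(w - 2)**2*(w + 1)*(w**2 + 2)) and decompose: f = 7*(13*w - 16)/(3564*(w**2 + 2)) + 31/(1296*(w + 1)) - 49/(54*(w - 2)) - 19/(27*(w - 2)**2) + 151/(176*(w - 3)); each piece integrates to a log, atan, or power term.
Check: d/dw[(12231*w*log(w - 3) - 12936*w*log(w - 2) + 341*w*log(w + 1) + 182*w*log(w**2 + 2) - 224*sqrt(2)*w*atan(sqrt(2)*w/2) - 24462*log(w - 3) + 25872*log(w - 2) - 682*log(w + 1) - 364*log(w**2 + 2) + 448*sqrt(2)*atan(sqrt(2)*w/2) + 10032)/(14256*w - 28512)] = (15*w**3 + 16*w)/(12*w**6 - 72*w**5 + 132*w**4 - 96*w**3 + 72*w**2 + 96*w - 288), which equals f(w).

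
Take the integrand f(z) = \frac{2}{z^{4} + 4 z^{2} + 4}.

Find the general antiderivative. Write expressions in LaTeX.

F(z) = \frac{\sqrt{2} z^{2} \operatorname{atan}{\left(\frac{\sqrt{2} z}{2} \right)} + 2 z + 2 \sqrt{2} \operatorname{atan}{\left(\frac{\sqrt{2} z}{2} \right)}}{4 \left(z^{2} + 2\right)} + C

Whatever form F(z) takes, F'(z) = f(z) is non-negotiable.
Check: d/dz[\frac{\sqrt{2} z^{2} \operatorname{atan}{\left(\frac{\sqrt{2} z}{2} \right)} + 2 z + 2 \sqrt{2} \operatorname{atan}{\left(\frac{\sqrt{2} z}{2} \right)}}{4 \left(z^{2} + 2\right)}] = \frac{2}{z^{4} + 4 z^{2} + 4} = f(z).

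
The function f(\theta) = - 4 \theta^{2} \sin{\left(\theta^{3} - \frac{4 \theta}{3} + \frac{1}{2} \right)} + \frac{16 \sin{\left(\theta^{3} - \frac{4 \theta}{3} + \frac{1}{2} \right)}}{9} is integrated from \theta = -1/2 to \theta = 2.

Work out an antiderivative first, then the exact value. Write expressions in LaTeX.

The substitution u = \theta^{3} - \frac{4 \theta}{3} + \frac{1}{2} works: f is exactly (dF/du)*(du/d\theta) for that inner function.
F(\theta) = \frac{4 \cos{\left(\theta^{3} - \frac{4 \theta}{3} + \frac{1}{2} \right)}}{3} is an antiderivative of f.
Check: d/d\theta[\frac{4 \cos{\left(\theta^{3} - \frac{4 \theta}{3} + \frac{1}{2} \right)}}{3}] = - 4 \theta^{2} \sin{\left(\theta^{3} - \frac{4 \theta}{3} + \frac{1}{2} \right)} + \frac{16 \sin{\left(\theta^{3} - \frac{4 \theta}{3} + \frac{1}{2} \right)}}{9} = f(\theta).
F(2) = \frac{4 \cos{\left(\frac{35}{6} \right)}}{3}; F(-1/2) = \frac{4 \cos{\left(\frac{25}{24} \right)}}{3}.
Integral = F(2) - F(-1/2) = - \frac{4 \cos{\left(\frac{25}{24} \right)}}{3} + \frac{4 \cos{\left(\frac{35}{6} \right)}}{3}.

Antiderivative: F(\theta) = \frac{4 \cos{\left(\theta^{3} - \frac{4 \theta}{3} + \frac{1}{2} \right)}}{3}; value = - \frac{4 \cos{\left(\frac{25}{24} \right)}}{3} + \frac{4 \cos{\left(\frac{35}{6} \right)}}{3}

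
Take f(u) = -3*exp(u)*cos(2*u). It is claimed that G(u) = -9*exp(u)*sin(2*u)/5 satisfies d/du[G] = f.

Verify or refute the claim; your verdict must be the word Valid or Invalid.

Invalid: d/du[G] - f = -9*exp(u)*sin(2*u)/5 - 3*exp(u)*cos(2*u)/5, which is not 0.

d/du[G] = -9*exp(u)*sin(2*u)/5 - 18*exp(u)*cos(2*u)/5
d/du[G] - f(u) = -9*exp(u)*sin(2*u)/5 - 3*exp(u)*cos(2*u)/5 != 0.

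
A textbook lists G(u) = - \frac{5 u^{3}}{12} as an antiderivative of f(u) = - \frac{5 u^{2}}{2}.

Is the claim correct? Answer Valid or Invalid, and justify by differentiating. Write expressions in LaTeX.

Invalid: d/du[G] - f = \frac{5 u^{2}}{4}, which is not 0.

d/du[G] = - \frac{5 u^{2}}{4}
d/du[G] - f(u) = \frac{5 u^{2}}{4} != 0.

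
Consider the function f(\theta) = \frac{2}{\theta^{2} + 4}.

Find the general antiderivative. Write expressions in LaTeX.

F(\theta) = \operatorname{atan}{\left(\frac{\theta}{2} \right)} + C

A first test for any F(\theta): its \theta-derivative must equal f(\theta) identically.
Check: d/d\theta[\operatorname{atan}{\left(\frac{\theta}{2} \right)}] = \frac{2}{\theta^{2} + 4} = f(\theta).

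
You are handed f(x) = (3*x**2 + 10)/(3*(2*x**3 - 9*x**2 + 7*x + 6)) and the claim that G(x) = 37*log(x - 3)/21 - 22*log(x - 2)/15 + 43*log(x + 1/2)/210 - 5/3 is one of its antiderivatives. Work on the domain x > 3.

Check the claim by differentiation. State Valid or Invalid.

Valid: G'(x) = f(x).

d/dx[G] = (3*x**2 + 10)/(6*x**3 - 27*x**2 + 21*x + 18)
This equals f(x) exactly, so the claim holds.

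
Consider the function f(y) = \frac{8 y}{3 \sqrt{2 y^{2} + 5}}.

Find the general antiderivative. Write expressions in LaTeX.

The substitution u = 2 y^{2} + 5 works: f is exactly (dF/du)*(du/dy) for that inner function.
Check: d/dy[\frac{4 \sqrt{2 y^{2} + 5}}{3}] = \frac{8 y}{3 \sqrt{2 y^{2} + 5}} = f(y).

F(y) = \frac{4 \sqrt{2 y^{2} + 5}}{3} + C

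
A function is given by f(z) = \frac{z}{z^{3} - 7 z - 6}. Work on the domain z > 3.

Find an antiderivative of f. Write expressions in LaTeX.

Factor the denominator (\left(z - 3\right) \left(z + 1\right) \left(z + 2\right)) and decompose: f = - \frac{2}{5 \left(z + 2\right)} + \frac{1}{4 \left(z + 1\right)} + \frac{3}{20 \left(z - 3\right)}; each piece integrates to a log, atan, or power term.
Check: d/dz[\frac{3 \log{\left(z - 3 \right)} + 5 \log{\left(z + 1 \right)} - 8 \log{\left(z + 2 \right)}}{20}] = \frac{z}{z^{3} - 7 z - 6} = f(z).

An antiderivative is F(z) = \frac{3 \log{\left(z - 3 \right)} + 5 \log{\left(z + 1 \right)} - 8 \log{\left(z + 2 \right)}}{20}.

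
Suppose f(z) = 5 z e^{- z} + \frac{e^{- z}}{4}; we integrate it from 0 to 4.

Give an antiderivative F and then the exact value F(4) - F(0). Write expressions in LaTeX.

Antiderivative: F(z) = \frac{\left(- 20 z - 21\right) e^{- z}}{4}; value = \frac{21}{4} - \frac{101}{4 e^{4}}

f has the shape u'v + uv' for u = - 5 z - \frac{21}{4} and v = e^{- z} — it is the derivative of the product u*v.
F(z) = \frac{\left(- 20 z - 21\right) e^{- z}}{4} is an antiderivative of f.
Check: d/dz[\frac{\left(- 20 z - 21\right) e^{- z}}{4}] = \frac{\left(20 z + 1\right) e^{- z}}{4}, which equals f(z).
F(4) = - \frac{101}{4 e^{4}}; F(0) = - \frac{21}{4}.
Integral = F(4) - F(0) = \frac{21}{4} - \frac{101}{4 e^{4}}.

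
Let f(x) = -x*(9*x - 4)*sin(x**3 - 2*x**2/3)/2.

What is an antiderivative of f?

An antiderivative is F(x) = 3*cos(x**3 - 2*x**2/3)/2.

The substitution u = x**3 - 2*x**2/3 works: f is exactly (dF/du)*(du/dx) for that inner function.
Check: d/dx[3*cos(x**3 - 2*x**2/3)/2] = -9*x**2*sin(x**3 - 2*x**2/3)/2 + 2*x*sin(x**3 - 2*x**2/3), which equals f(x).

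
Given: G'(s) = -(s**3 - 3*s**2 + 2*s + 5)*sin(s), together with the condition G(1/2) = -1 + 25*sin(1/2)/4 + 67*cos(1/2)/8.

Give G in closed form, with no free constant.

Differentiate the proposed G(s) back; it has to land on the given G'(s).
A general antiderivative is s**3*cos(s) - 3*s**2*sin(s) - 3*s**2*cos(s) + 6*s*sin(s) - 4*s*cos(s) + 4*sin(s) + 11*cos(s) + C.
The condition gives C = -1 + 25*sin(1/2)/4 + 67*cos(1/2)/8 - (25*sin(1/2)/4 + 67*cos(1/2)/8) = -1.
So G(s) = s**3*cos(s) - 3*s**2*sin(s) - 3*s**2*cos(s) + 6*s*sin(s) - 4*s*cos(s) + 4*sin(s) + 11*cos(s) - 1.
Check: d/ds[s**3*cos(s) - 3*s**2*sin(s) - 3*s**2*cos(s) + 6*s*sin(s) - 4*s*cos(s) + 4*sin(s) + 11*cos(s) - 1] = -s**3*sin(s) + 3*s**2*sin(s) - 2*s*sin(s) - 5*sin(s), which equals G'(s).

G(s) = s**3*cos(s) - 3*s**2*sin(s) - 3*s**2*cos(s) + 6*s*sin(s) - 4*s*cos(s) + 4*sin(s) + 11*cos(s) - 1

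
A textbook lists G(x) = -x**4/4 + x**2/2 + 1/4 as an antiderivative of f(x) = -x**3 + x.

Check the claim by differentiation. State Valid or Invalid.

d/dx[G] = -x**3 + x
This equals f(x) exactly, so the claim holds.

Valid - differentiating G returns exactly f.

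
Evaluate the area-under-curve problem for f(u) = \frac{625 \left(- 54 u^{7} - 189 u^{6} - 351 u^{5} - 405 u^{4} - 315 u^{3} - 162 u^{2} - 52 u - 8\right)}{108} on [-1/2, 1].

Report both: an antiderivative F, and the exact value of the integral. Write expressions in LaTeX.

Antiderivative: F(u) = - \frac{625 \left(3 u^{2} + 3 u + 2\right)^{4}}{1296}; value = - \frac{24258125}{12288}

f matches the chain-rule pattern g'(h)*h' with inner function h(u) = \frac{5 u^{2}}{2} + \frac{5 u}{2} + \frac{5}{3}; substituting w = h(u) collapses the integral.
F(u) = - \frac{625 \left(3 u^{2} + 3 u + 2\right)^{4}}{1296} is an antiderivative of f.
Check: d/du[- \frac{625 \left(3 u^{2} + 3 u + 2\right)^{4}}{1296}] = - \frac{625 u^{7}}{2} - \frac{4375 u^{6}}{4} - \frac{8125 u^{5}}{4} - \frac{9375 u^{4}}{4} - \frac{21875 u^{3}}{12} - \frac{1875 u^{2}}{2} - \frac{8125 u}{27} - \frac{1250}{27}, which equals f(u).
F(1) = - \frac{160000}{81}; F(-1/2) = - \frac{390625}{331776}.
Integral = F(1) - F(-1/2) = - \frac{24258125}{12288}.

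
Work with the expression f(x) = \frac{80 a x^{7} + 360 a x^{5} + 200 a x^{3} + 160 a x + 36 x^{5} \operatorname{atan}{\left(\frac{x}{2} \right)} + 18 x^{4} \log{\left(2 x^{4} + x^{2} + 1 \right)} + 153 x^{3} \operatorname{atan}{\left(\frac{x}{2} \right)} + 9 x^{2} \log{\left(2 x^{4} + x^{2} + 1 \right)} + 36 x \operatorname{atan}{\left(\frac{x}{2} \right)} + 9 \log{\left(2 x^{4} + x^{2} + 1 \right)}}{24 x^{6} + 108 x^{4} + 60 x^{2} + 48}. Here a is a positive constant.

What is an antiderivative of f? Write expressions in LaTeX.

An antiderivative is F(x) = \frac{40 a x^{2} + 9 \log{\left(2 x^{4} + x^{2} + 1 \right)} \operatorname{atan}{\left(\frac{x}{2} \right)}}{24}.

A candidate is checked by its d/dx: the result must match f(x).
Check: d/dx[\frac{40 a x^{2} + 9 \log{\left(2 x^{4} + x^{2} + 1 \right)} \operatorname{atan}{\left(\frac{x}{2} \right)}}{24}] = \frac{80 a x^{7} + 360 a x^{5} + 200 a x^{3} + 160 a x + 36 x^{5} \operatorname{atan}{\left(\frac{x}{2} \right)} + 18 x^{4} \log{\left(2 x^{4} + x^{2} + 1 \right)} + 153 x^{3} \operatorname{atan}{\left(\frac{x}{2} \right)} + 9 x^{2} \log{\left(2 x^{4} + x^{2} + 1 \right)} + 36 x \operatorname{atan}{\left(\frac{x}{2} \right)} + 9 \log{\left(2 x^{4} + x^{2} + 1 \right)}}{24 x^{6} + 108 x^{4} + 60 x^{2} + 48} = f(x).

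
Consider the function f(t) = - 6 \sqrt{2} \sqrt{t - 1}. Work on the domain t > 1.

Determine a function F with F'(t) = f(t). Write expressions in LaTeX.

An antiderivative is F(t) = - 4 t \sqrt{2 t - 2} + 4 \sqrt{2 t - 2}.

For F(t) to be correct the identity F'(t) - f(t) = 0 must hold.
Check: d/dt[- 4 t \sqrt{2 t - 2} + 4 \sqrt{2 t - 2}] = \frac{- 6 \sqrt{2} t + 6 \sqrt{2}}{\sqrt{t - 1}}, which equals f(t).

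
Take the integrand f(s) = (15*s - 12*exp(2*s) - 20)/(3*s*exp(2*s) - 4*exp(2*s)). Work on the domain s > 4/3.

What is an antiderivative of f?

An antiderivative F(s) passes only if d/ds[F] lands on f(s) exactly.
Check: d/ds[-4*log(3*s/2 - 2) - 5*exp(-2*s)/2] = (15*s - 12*exp(2*s) - 20)/(3*s*exp(2*s) - 4*exp(2*s)) = f(s).

An antiderivative is F(s) = -4*log(3*s/2 - 2) - 5*exp(-2*s)/2.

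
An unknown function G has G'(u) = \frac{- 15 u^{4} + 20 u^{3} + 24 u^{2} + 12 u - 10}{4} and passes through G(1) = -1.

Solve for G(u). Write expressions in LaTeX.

The proposed G(u) is checked by its d/du: the result must match the given G'(u).
A general antiderivative is - \frac{3 u^{5}}{4} + \frac{5 u^{4}}{4} + 2 u^{3} + \frac{3 u^{2}}{2} - \frac{5 u}{2} - \frac{3}{2} + C.
The condition gives C = -1 - (0) = -1.
So G(u) = - \frac{3 u^{5} - 5 u^{4} - 8 u^{3} - 6 u^{2} + 10 u + 10}{4}.
Check: d/du[- \frac{3 u^{5} - 5 u^{4} - 8 u^{3} - 6 u^{2} + 10 u + 10}{4}] = - \frac{15 u^{4}}{4} + 5 u^{3} + 6 u^{2} + 3 u - \frac{5}{2}, which equals G'(u).

G(u) = - \frac{3 u^{5} - 5 u^{4} - 8 u^{3} - 6 u^{2} + 10 u + 10}{4}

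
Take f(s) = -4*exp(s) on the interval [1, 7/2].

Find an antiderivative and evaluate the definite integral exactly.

Antiderivative: F(s) = -4*exp(s); value = -4*exp(7/2) + 4*exp(1)

Differentiate the proposed F(s) back; it has to land on f(s) exactly.
F(s) = -4*exp(s) is an antiderivative of f.
Check: d/ds[-4*exp(s)] = -4*exp(s) = f(s).
F(7/2) = -4*exp(7/2); F(1) = -4*exp(1).
Integral = F(7/2) - F(1) = -4*exp(7/2) + 4*exp(1).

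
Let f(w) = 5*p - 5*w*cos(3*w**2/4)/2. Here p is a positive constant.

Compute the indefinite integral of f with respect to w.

A candidate is checked by its d/dw: the result must match f(w).
Check: d/dw[5*(3*p*w - sin(3*w**2/4))/3] = 5*p - 5*w*cos(3*w**2/4)/2 = f(w).

F(w) = 5*(3*p*w - sin(3*w**2/4))/3 + C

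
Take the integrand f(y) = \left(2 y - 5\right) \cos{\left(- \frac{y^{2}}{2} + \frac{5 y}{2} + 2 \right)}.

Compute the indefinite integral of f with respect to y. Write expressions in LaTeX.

F(y) = - 2 \sin{\left(- \frac{y^{2}}{2} + \frac{5 y}{2} + 2 \right)} + C

f matches the chain-rule pattern g'(h)*h' with inner function h(y) = - \frac{y^{2}}{2} + \frac{5 y}{2} + 2; substituting u = h(y) collapses the integral.
Check: d/dy[- 2 \sin{\left(- \frac{y^{2}}{2} + \frac{5 y}{2} + 2 \right)}] = 2 y \cos{\left(- \frac{y^{2}}{2} + \frac{5 y}{2} + 2 \right)} - 5 \cos{\left(- \frac{y^{2}}{2} + \frac{5 y}{2} + 2 \right)}, which equals f(y).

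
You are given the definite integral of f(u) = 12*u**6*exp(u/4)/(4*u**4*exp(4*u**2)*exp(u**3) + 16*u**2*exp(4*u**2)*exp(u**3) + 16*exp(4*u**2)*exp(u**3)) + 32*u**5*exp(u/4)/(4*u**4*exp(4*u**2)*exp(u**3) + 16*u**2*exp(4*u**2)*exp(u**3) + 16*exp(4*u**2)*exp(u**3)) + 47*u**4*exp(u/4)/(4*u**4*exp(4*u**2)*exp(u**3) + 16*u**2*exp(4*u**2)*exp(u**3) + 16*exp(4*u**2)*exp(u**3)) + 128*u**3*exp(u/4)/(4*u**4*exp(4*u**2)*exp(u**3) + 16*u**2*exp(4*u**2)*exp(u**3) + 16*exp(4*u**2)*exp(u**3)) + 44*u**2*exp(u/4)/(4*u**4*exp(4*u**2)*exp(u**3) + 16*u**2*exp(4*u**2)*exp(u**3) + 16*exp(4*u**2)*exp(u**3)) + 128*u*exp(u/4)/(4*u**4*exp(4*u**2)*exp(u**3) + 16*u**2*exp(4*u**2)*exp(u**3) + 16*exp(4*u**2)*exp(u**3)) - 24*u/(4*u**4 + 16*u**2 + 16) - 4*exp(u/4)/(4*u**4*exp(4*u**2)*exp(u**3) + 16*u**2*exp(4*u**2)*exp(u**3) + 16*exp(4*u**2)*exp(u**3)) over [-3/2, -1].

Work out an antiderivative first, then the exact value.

Antiderivative: F(u) = (-(u**2 + 2)*exp(-u**3 - 4*u**2 + u/4) + 3)/(u**2 + 2); value = -exp(-13/4) + exp(-6) + 5/17

The integrand splits into summands that can be handled one at a time.
F(u) = (-(u**2 + 2)*exp(-u**3 - 4*u**2 + u/4) + 3)/(u**2 + 2) is an antiderivative of f.
Check: d/du[(-(u**2 + 2)*exp(-u**3 - 4*u**2 + u/4) + 3)/(u**2 + 2)] = (12*u**6*exp(u/4)*exp(-4*u**2)*exp(-u**3) + 32*u**5*exp(u/4)*exp(-4*u**2)*exp(-u**3) + 47*u**4*exp(u/4)*exp(-4*u**2)*exp(-u**3) + 128*u**3*exp(u/4)*exp(-4*u**2)*exp(-u**3) + 44*u**2*exp(u/4)*exp(-4*u**2)*exp(-u**3) + 128*u*exp(u/4)*exp(-4*u**2)*exp(-u**3) - 24*u - 4*exp(u/4)*exp(-4*u**2)*exp(-u**3))/(4*u**4 + 16*u**2 + 16), which equals f(u).
F(-1) = 1 - exp(-13/4); F(-3/2) = 12/17 - exp(-6).
Integral = F(-1) - F(-3/2) = -exp(-13/4) + exp(-6) + 5/17.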